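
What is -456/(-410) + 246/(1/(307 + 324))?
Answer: 31821558/205 ≈ 1.5523e+5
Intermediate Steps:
-456/(-410) + 246/(1/(307 + 324)) = -456*(-1/410) + 246/(1/631) = 228/205 + 246/(1/631) = 228/205 + 246*631 = 228/205 + 155226 = 31821558/205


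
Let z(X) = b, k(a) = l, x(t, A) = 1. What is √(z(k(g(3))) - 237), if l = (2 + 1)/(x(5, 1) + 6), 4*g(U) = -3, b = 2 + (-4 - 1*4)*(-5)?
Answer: I*√195 ≈ 13.964*I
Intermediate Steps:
b = 42 (b = 2 + (-4 - 4)*(-5) = 2 - 8*(-5) = 2 + 40 = 42)
g(U) = -¾ (g(U) = (¼)*(-3) = -¾)
l = 3/7 (l = (2 + 1)/(1 + 6) = 3/7 ≈ 0.42857)
k(a) = 3/7
z(X) = 42
√(z(k(g(3))) - 237) = √(42 - 237) = √(-195) = I*√195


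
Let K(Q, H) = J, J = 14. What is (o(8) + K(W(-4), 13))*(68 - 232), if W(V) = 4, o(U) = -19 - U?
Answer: 2132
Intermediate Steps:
K(Q, H) = 14
(o(8) + K(W(-4), 13))*(68 - 232) = ((-19 - 1*8) + 14)*(68 - 232) = ((-19 - 8) + 14)*(-164) = (-27 + 14)*(-164) = -13*(-164) = 2132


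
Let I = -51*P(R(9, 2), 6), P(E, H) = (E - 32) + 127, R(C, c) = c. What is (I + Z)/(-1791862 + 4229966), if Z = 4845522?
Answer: 4840575/2438104 ≈ 1.9854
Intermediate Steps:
P(E, H) = 95 + E (P(E, H) = (-32 + E) + 127 = 95 + E)
I = -4947 (I = -51*(95 + 2) = -51*97 = -4947)
(I + Z)/(-1791862 + 4229966) = (-4947 + 4845522)/(-1791862 + 4229966) = 4840575/2438104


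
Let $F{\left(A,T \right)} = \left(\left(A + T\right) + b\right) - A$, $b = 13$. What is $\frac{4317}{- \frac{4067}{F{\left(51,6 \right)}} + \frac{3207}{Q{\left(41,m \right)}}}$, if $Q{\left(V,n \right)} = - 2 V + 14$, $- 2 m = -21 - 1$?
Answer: $- \frac{5577564}{337489} \approx -16.527$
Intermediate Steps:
$m = 11$ ($m = - \frac{-21 - 1}{2} = \left(- \frac{1}{2}\right) \left(-22\right) = 11$)
$Q{\left(V,n \right)} = 14 - 2 V$
$F{\left(A,T \right)} = 13 + T$ ($F{\left(A,T \right)} = \left(\left(A + T\right) + 13\right) - A = \left(13 + A + T\right) - A = 13 + T$)
$\frac{4317}{- \frac{4067}{F{\left(51,6 \right)}} + \frac{3207}{Q{\left(41,m \right)}}} = \frac{4317}{- \frac{4067}{13 + 6} + \frac{3207}{14 - 82}} = \frac{4317}{- \frac{4067}{19} + \frac{3207}{14 - 82}} = \frac{4317}{\left(-4067\right) \frac{1}{19} + \frac{3207}{-68}} = \frac{4317}{- \frac{4067}{19} + 3207 \left(- \frac{1}{68}\right)} = \frac{4317}{- \frac{4067}{19} - \frac{3207}{68}} = \frac{4317}{- \frac{337489}{1292}} = 4317 \left(- \frac{1292}{337489}\right) = - \frac{5577564}{337489}$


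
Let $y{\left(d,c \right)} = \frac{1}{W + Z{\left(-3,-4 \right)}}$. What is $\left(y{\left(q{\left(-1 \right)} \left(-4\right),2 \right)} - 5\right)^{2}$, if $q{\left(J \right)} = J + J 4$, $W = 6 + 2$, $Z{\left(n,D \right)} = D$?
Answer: $\frac{361}{16} \approx 22.563$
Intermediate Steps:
$W = 8$
$q{\left(J \right)} = 5 J$ ($q{\left(J \right)} = J + 4 J = 5 J$)
$y{\left(d,c \right)} = \frac{1}{4}$ ($y{\left(d,c \right)} = \frac{1}{8 - 4} = \frac{1}{4}$)
$\left(y{\left(q{\left(-1 \right)} \left(-4\right),2 \right)} - 5\right)^{2} = \left(\frac{1}{4} - 5\right)^{2} = \left(- \frac{19}{4}\right)^{2} = \frac{361}{16}$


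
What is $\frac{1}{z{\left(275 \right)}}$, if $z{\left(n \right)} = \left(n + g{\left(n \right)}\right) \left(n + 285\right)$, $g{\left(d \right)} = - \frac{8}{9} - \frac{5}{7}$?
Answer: $\frac{9}{1377920} \approx 6.5316 \cdot 10^{-6}$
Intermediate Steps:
$g{\left(d \right)} = - \frac{101}{63}$ ($g{\left(d \right)} = \left(-8\right) \frac{1}{9} - \frac{5}{7} = - \frac{8}{9} - \frac{5}{7} = - \frac{101}{63}$)
$z{\left(n \right)} = \left(285 + n\right) \left(- \frac{101}{63} + n\right)$ ($z{\left(n \right)} = \left(n - \frac{101}{63}\right) \left(n + 285\right) = \left(- \frac{101}{63} + n\right) \left(285 + n\right) = \left(285 + n\right) \left(- \frac{101}{63} + n\right)$)
$\frac{1}{z{\left(275 \right)}} = \frac{1}{- \frac{9595}{21} + 275^{2} + \frac{17854}{63} \cdot 275} = \frac{1}{- \frac{9595}{21} + 75625 + \frac{4909850}{63}} = \frac{1}{\frac{1377920}{9}} = \frac{9}{1377920}$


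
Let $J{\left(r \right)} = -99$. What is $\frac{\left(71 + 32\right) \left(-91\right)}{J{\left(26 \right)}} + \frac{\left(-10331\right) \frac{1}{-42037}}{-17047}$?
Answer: $\frac{6716735195878}{70943869161} \approx 94.677$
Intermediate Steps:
$\frac{\left(71 + 32\right) \left(-91\right)}{J{\left(26 \right)}} + \frac{\left(-10331\right) \frac{1}{-42037}}{-17047} = \frac{\left(71 + 32\right) \left(-91\right)}{-99} + \frac{\left(-10331\right) \frac{1}{-42037}}{-17047} = 103 \left(-91\right) \left(- \frac{1}{99}\right) + \left(-10331\right) \left(- \frac{1}{42037}\right) \left(- \frac{1}{17047}\right) = \left(-9373\right) \left(- \frac{1}{99}\right) + \frac{10331}{42037} \left(- \frac{1}{17047}\right) = \frac{9373}{99} - \frac{10331}{716604739} = \frac{6716735195878}{70943869161}$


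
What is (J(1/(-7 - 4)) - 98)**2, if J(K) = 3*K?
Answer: 1168561/121 ≈ 9657.5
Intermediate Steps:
(J(1/(-7 - 4)) - 98)**2 = (3/(-7 - 4) - 98)**2 = (3/(-11) - 98)**2 = (3*(-1/11) - 98)**2 = (-3/11 - 98)**2 = (-1081/11)**2 = 1168561/121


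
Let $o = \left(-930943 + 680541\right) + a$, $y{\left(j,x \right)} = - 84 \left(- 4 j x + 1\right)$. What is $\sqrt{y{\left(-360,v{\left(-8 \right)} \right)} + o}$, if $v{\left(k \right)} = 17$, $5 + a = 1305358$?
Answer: $i \sqrt{1001453} \approx 1000.7 i$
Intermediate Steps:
$a = 1305353$ ($a = -5 + 1305358 = 1305353$)
$y{\left(j,x \right)} = -84 + 336 j x$ ($y{\left(j,x \right)} = - 84 \left(- 4 j x + 1\right) = - 84 \left(1 - 4 j x\right) = -84 + 336 j x$)
$o = 1054951$ ($o = \left(-930943 + 680541\right) + 1305353 = -250402 + 1305353 = 1054951$)
$\sqrt{y{\left(-360,v{\left(-8 \right)} \right)} + o} = \sqrt{\left(-84 + 336 \left(-360\right) 17\right) + 1054951} = \sqrt{\left(-84 - 2056320\right) + 1054951} = \sqrt{-2056404 + 1054951} = \sqrt{-1001453} = i \sqrt{1001453}$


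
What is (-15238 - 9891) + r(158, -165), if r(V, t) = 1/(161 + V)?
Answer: -8016150/319 ≈ -25129.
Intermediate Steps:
(-15238 - 9891) + r(158, -165) = (-15238 - 9891) + 1/(161 + 158) = -25129 + 1/319 = -8016150/319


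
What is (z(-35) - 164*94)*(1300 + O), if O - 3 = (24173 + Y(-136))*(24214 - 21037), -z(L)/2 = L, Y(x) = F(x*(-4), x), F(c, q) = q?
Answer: -1171925710792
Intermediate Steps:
Y(x) = x
z(L) = -2*L
O = 76365552 (O = 3 + (24173 - 136)*(24214 - 21037) = 3 + 24037*3177 = 3 + 76365549 = 76365552)
(z(-35) - 164*94)*(1300 + O) = (-2*(-35) - 164*94)*(1300 + 76365552) = (70 - 15416)*76366852 = -15346*76366852 = -1171925710792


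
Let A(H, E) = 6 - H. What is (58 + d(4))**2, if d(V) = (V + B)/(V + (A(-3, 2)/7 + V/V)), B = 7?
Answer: 57121/16 ≈ 3570.1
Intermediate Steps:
d(V) = (7 + V)/(16/7 + V) (d(V) = (V + 7)/(V + ((6 - 1*(-3))/7 + V/V)) = (7 + V)/(V + ((6 + 3)*(1/7) + 1)) = (7 + V)/(V + (9*(1/7) + 1)) = (7 + V)/(V + (9/7 + 1)) = (7 + V)/(V + 16/7) = (7 + V)/(16/7 + V))
(58 + d(4))**2 = (58 + 7*(7 + 4)/(16 + 7*4))**2 = (58 + 7*11/(16 + 28))**2 = (58 + 7*11/44)**2 = (58 + 7*(1/44)*11)**2 = (58 + 7/4)**2 = (239/4)**2 = 57121/16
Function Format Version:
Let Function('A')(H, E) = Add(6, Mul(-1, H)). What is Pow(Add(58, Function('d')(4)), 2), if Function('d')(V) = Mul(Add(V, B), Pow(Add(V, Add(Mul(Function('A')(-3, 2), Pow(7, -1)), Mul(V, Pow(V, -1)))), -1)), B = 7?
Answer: Rational(57121, 16) ≈ 3570.1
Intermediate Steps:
Function('d')(V) = Mul(Pow(Add(Rational(16, 7), V), -1), Add(7, V)) (Function('d')(V) = Mul(Add(V, 7), Pow(Add(V, Add(Mul(Add(6, Mul(-1, -3)), Pow(7, -1)), Mul(V, Pow(V, -1)))), -1)) = Mul(Add(7, V), Pow(Add(V, Add(Mul(Add(6, 3), Rational(1, 7)), 1)), -1)) = Mul(Add(7, V), Pow(Add(V, Add(Mul(9, Rational(1, 7)), 1)), -1)) = Mul(Add(7, V), Pow(Add(V, Add(Rational(9, 7), 1)), -1)) = Mul(Add(7, V), Pow(Add(V, Rational(16, 7)), -1)) = Mul(Add(7, V), Pow(Add(Rational(16, 7), V), -1)) = Mul(Pow(Add(Rational(16, 7), V), -1), Add(7, V)))
Pow(Add(58, Function('d')(4)), 2) = Pow(Add(58, Mul(7, Pow(Add(16, Mul(7, 4)), -1), Add(7, 4))), 2) = Pow(Add(58, Mul(7, Pow(Add(16, 28), -1), 11)), 2) = Pow(Add(58, Mul(7, Pow(44, -1), 11)), 2) = Pow(Add(58, Mul(7, Rational(1, 44), 11)), 2) = Pow(Add(58, Rational(7, 4)), 2) = Pow(Rational(239, 4), 2) = Rational(57121, 16)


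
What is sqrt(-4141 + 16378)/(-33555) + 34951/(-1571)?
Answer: -34951/1571 - sqrt(12237)/33555 ≈ -22.251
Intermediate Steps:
sqrt(-4141 + 16378)/(-33555) + 34951/(-1571) = sqrt(12237)*(-1/33555) + 34951*(-1/1571) = -sqrt(12237)/33555 - 34951/1571 = -34951/1571 - sqrt(12237)/33555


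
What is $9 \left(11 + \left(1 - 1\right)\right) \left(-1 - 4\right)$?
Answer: $-495$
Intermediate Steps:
$9 \left(11 + \left(1 - 1\right)\right) \left(-1 - 4\right) = 9 \left(11 + 0\right) \left(-5\right) = 9 \cdot 11 \left(-5\right) = 99 \left(-5\right) = -495$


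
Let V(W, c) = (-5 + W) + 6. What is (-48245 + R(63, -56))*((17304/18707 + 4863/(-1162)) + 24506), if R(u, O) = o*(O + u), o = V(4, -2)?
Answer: -12839025499511655/10868767 ≈ -1.1813e+9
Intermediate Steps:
V(W, c) = 1 + W
o = 5 (o = 1 + 4 = 5)
R(u, O) = 5*O + 5*u (R(u, O) = 5*(O + u) = 5*O + 5*u)
(-48245 + R(63, -56))*((17304/18707 + 4863/(-1162)) + 24506) = (-48245 + (5*(-56) + 5*63))*((17304/18707 + 4863/(-1162)) + 24506) = (-48245 + (-280 + 315))*((17304*(1/18707) + 4863*(-1/1162)) + 24506) = (-48245 + 35)*((17304/18707 - 4863/1162) + 24506) = -48210*(-70864893/21737534 + 24506) = -48210*532629143311/21737534 = -12839025499511655/10868767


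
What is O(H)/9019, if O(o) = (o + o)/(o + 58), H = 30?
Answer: 15/198418 ≈ 7.5598e-5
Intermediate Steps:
O(o) = 2*o/(58 + o) (O(o) = (2*o)/(58 + o) = 2*o/(58 + o))
O(H)/9019 = (2*30/(58 + 30))/9019 = (2*30/88)*(1/9019) = (2*30*(1/88))*(1/9019) = (15/22)*(1/9019) = 15/198418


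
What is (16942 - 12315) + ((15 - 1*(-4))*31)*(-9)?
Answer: -674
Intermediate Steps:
(16942 - 12315) + ((15 - 1*(-4))*31)*(-9) = 4627 + ((15 + 4)*31)*(-9) = 4627 + (19*31)*(-9) = 4627 + 589*(-9) = 4627 - 5301 = -674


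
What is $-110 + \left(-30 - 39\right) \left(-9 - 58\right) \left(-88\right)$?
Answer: $-406934$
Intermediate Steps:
$-110 + \left(-30 - 39\right) \left(-9 - 58\right) \left(-88\right) = -110 + \left(-69\right) \left(-67\right) \left(-88\right) = -110 + 4623 \left(-88\right) = -110 - 406824 = -406934$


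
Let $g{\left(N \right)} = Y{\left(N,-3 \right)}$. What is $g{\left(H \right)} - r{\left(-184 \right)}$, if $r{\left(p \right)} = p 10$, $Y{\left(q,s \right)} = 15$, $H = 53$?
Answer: $1855$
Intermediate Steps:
$r{\left(p \right)} = 10 p$
$g{\left(N \right)} = 15$
$g{\left(H \right)} - r{\left(-184 \right)} = 15 - 10 \left(-184\right) = 15 - -1840 = 15 + 1840 = 1855$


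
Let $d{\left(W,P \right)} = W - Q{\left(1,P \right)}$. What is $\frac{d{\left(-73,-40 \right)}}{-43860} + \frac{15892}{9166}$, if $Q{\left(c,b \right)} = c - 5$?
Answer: $\frac{116275929}{67003460} \approx 1.7354$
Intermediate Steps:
$Q{\left(c,b \right)} = -5 + c$
$d{\left(W,P \right)} = 4 + W$ ($d{\left(W,P \right)} = W - \left(-5 + 1\right) = W - -4 = W + 4 = 4 + W$)
$\frac{d{\left(-73,-40 \right)}}{-43860} + \frac{15892}{9166} = \frac{4 - 73}{-43860} + \frac{15892}{9166} = \left(-69\right) \left(- \frac{1}{43860}\right) + 15892 \cdot \frac{1}{9166} = \frac{23}{14620} + \frac{7946}{4583} = \frac{116275929}{67003460}$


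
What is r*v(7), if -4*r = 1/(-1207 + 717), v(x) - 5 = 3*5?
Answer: 1/98 ≈ 0.010204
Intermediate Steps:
v(x) = 20 (v(x) = 5 + 3*5 = 5 + 15 = 20)
r = 1/1960 (r = -1/(4*(-1207 + 717)) = -1/4/(-490) = -1/4*(-1/490) = 1/1960 ≈ 0.00051020)
r*v(7) = (1/1960)*20 = 1/98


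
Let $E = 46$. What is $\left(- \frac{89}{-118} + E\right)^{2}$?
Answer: $\frac{30437289}{13924} \approx 2186.0$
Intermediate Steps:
$\left(- \frac{89}{-118} + E\right)^{2} = \left(- \frac{89}{-118} + 46\right)^{2} = \left(\left(-89\right) \left(- \frac{1}{118}\right) + 46\right)^{2} = \left(\frac{89}{118} + 46\right)^{2} = \left(\frac{5517}{118}\right)^{2} = \frac{30437289}{13924}$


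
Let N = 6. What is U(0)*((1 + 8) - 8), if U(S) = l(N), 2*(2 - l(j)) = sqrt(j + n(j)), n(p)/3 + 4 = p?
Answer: 2 - sqrt(3) ≈ 0.26795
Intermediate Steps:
n(p) = -12 + 3*p
l(j) = 2 - sqrt(-12 + 4*j)/2 (l(j) = 2 - sqrt(j + (-12 + 3*j))/2 = 2 - sqrt(-12 + 4*j)/2)
U(S) = 2 - sqrt(3) (U(S) = 2 - sqrt(-3 + 6) = 2 - sqrt(3))
U(0)*((1 + 8) - 8) = (2 - sqrt(3))*((1 + 8) - 8) = (2 - sqrt(3))*(9 - 8) = (2 - sqrt(3))*1 = 2 - sqrt(3)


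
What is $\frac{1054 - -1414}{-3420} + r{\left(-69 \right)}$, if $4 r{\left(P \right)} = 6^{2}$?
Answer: $\frac{7078}{855} \approx 8.2784$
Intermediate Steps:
$r{\left(P \right)} = 9$ ($r{\left(P \right)} = \frac{6^{2}}{4} = \frac{1}{4} \cdot 36 = 9$)
$\frac{1054 - -1414}{-3420} + r{\left(-69 \right)} = \frac{1054 - -1414}{-3420} + 9 = \left(1054 + 1414\right) \left(- \frac{1}{3420}\right) + 9 = 2468 \left(- \frac{1}{3420}\right) + 9 = - \frac{617}{855} + 9 = \frac{7078}{855}$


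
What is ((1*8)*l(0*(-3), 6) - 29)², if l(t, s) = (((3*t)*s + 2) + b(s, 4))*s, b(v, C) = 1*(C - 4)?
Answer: 4489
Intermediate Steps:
b(v, C) = -4 + C (b(v, C) = 1*(-4 + C) = -4 + C)
l(t, s) = s*(2 + 3*s*t) (l(t, s) = (((3*t)*s + 2) + (-4 + 4))*s = ((3*s*t + 2) + 0)*s = ((2 + 3*s*t) + 0)*s = (2 + 3*s*t)*s = s*(2 + 3*s*t))
((1*8)*l(0*(-3), 6) - 29)² = ((1*8)*(6*(2 + 3*6*(0*(-3)))) - 29)² = (8*(6*(2 + 3*6*0)) - 29)² = (8*(6*(2 + 0)) - 29)² = (8*(6*2) - 29)² = (8*12 - 29)² = (96 - 29)² = 67² = 4489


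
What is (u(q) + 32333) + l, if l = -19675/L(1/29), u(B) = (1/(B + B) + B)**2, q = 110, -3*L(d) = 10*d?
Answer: 10435354601/48400 ≈ 2.1561e+5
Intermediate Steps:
L(d) = -10*d/3
u(B) = (B + 1/(2*B))**2 (u(B) = (1/(2*B) + B)**2 = (B + 1/(2*B))**2)
l = 342345/2 (l = -19675/((-10/3/29)) = -19675/((-10/3*1/29)) = -19675/(-10/87) = -19675*(-87/10) = 342345/2 ≈ 1.7117e+5)
(u(q) + 32333) + l = ((1/4)*(1 + 2*110**2)**2/110**2 + 32333) + 342345/2 = ((1/4)*(1/12100)*(1 + 2*12100)**2 + 32333) + 342345/2 = ((1/4)*(1/12100)*(1 + 24200)**2 + 32333) + 342345/2 = ((1/4)*(1/12100)*24201**2 + 32333) + 342345/2 = ((1/4)*(1/12100)*585688401 + 32333) + 342345/2 = (585688401/48400 + 32333) + 342345/2 = 2150605601/48400 + 342345/2 = 10435354601/48400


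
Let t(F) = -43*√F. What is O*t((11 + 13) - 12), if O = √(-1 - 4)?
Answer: -86*I*√15 ≈ -333.08*I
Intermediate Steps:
O = I*√5 (O = √(-5) = I*√5 ≈ 2.2361*I)
O*t((11 + 13) - 12) = (I*√5)*(-43*√((11 + 13) - 12)) = (I*√5)*(-43*√(24 - 12)) = (I*√5)*(-86*√3) = -86*I*√15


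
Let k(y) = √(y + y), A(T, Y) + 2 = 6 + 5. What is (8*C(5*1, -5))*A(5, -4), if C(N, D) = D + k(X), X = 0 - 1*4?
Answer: -360 + 144*I*√2 ≈ -360.0 + 203.65*I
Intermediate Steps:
A(T, Y) = 9 (A(T, Y) = -2 + (6 + 5) = -2 + 11 = 9)
X = -4 (X = 0 - 4 = -4)
k(y) = √2*√y (k(y) = √(2*y) = √2*√y)
C(N, D) = D + 2*I*√2 (C(N, D) = D + √2*√(-4) = D + √2*(2*I) = D + 2*I*√2)
(8*C(5*1, -5))*A(5, -4) = (8*(-5 + 2*I*√2))*9 = (-40 + 16*I*√2)*9 = -360 + 144*I*√2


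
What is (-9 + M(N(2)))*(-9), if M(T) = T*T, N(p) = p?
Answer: 45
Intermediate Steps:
M(T) = T²
(-9 + M(N(2)))*(-9) = (-9 + 2²)*(-9) = (-9 + 4)*(-9) = -5*(-9) = 45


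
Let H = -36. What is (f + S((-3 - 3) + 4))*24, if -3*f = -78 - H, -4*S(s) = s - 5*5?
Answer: 498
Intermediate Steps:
S(s) = 25/4 - s/4 (S(s) = -(s - 5*5)/4 = -(s - 25)/4 = -(-25 + s)/4 = 25/4 - s/4)
f = 14 (f = -(-78 - 1*(-36))/3 = -(-78 + 36)/3 = -1/3*(-42) = 14)
(f + S((-3 - 3) + 4))*24 = (14 + (25/4 - ((-3 - 3) + 4)/4))*24 = (14 + (25/4 - (-6 + 4)/4))*24 = (14 + (25/4 - 1/4*(-2)))*24 = (14 + (25/4 + 1/2))*24 = (14 + 27/4)*24 = (83/4)*24 = 498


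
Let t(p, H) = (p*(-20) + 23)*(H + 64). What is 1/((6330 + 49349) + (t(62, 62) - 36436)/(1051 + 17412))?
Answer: 18463/1027811599 ≈ 1.7963e-5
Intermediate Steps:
t(p, H) = (23 - 20*p)*(64 + H) (t(p, H) = (-20*p + 23)*(64 + H) = (23 - 20*p)*(64 + H))
1/((6330 + 49349) + (t(62, 62) - 36436)/(1051 + 17412)) = 1/((6330 + 49349) + ((1472 - 1280*62 + 23*62 - 20*62*62) - 36436)/(1051 + 17412)) = 1/(55679 + ((1472 - 79360 + 1426 - 76880) - 36436)/18463) = 1/(55679 + (-153342 - 36436)*(1/18463)) = 1/(55679 - 189778*1/18463) = 1/(55679 - 189778/18463) = 1/(1027811599/18463) = 18463/1027811599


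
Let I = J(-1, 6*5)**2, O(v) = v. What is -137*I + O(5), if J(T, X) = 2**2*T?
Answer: -2187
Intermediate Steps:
J(T, X) = 4*T
I = 16 (I = (4*(-1))**2 = (-4)**2 = 16)
-137*I + O(5) = -137*16 + 5 = -2192 + 5 = -2187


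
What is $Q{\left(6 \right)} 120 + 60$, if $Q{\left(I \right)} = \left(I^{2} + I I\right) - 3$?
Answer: $8340$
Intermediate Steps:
$Q{\left(I \right)} = -3 + 2 I^{2}$ ($Q{\left(I \right)} = \left(I^{2} + I^{2}\right) - 3 = 2 I^{2} - 3 = -3 + 2 I^{2}$)
$Q{\left(6 \right)} 120 + 60 = \left(-3 + 2 \cdot 6^{2}\right) 120 + 60 = \left(-3 + 2 \cdot 36\right) 120 + 60 = \left(-3 + 72\right) 120 + 60 = 69 \cdot 120 + 60 = 8280 + 60 = 8340$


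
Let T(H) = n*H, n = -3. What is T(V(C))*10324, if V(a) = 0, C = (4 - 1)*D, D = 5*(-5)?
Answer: 0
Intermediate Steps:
D = -25
C = -75 (C = (4 - 1)*(-25) = 3*(-25) = -75)
T(H) = -3*H
T(V(C))*10324 = -3*0*10324 = 0*10324 = 0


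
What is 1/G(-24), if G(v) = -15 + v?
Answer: -1/39 ≈ -0.025641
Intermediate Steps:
1/G(-24) = 1/(-15 - 24) = 1/(-39) = -1/39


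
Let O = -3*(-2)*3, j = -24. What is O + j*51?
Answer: -1206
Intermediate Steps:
O = 18 (O = 6*3 = 18)
O + j*51 = 18 - 24*51 = 18 - 1224 = -1206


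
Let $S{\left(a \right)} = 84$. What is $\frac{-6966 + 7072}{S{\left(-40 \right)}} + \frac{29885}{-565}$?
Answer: $- \frac{245045}{4746} \approx -51.632$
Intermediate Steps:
$\frac{-6966 + 7072}{S{\left(-40 \right)}} + \frac{29885}{-565} = \frac{-6966 + 7072}{84} + \frac{29885}{-565} = 106 \cdot \frac{1}{84} + 29885 \left(- \frac{1}{565}\right) = \frac{53}{42} - \frac{5977}{113} = - \frac{245045}{4746}$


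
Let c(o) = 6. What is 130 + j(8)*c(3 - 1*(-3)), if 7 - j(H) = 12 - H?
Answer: 148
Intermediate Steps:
j(H) = -5 + H (j(H) = 7 - (12 - H) = 7 + (-12 + H) = -5 + H)
130 + j(8)*c(3 - 1*(-3)) = 130 + (-5 + 8)*6 = 130 + 3*6 = 130 + 18 = 148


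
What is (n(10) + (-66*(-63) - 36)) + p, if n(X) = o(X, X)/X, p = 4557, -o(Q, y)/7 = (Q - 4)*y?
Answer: 8637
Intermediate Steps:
o(Q, y) = -7*y*(-4 + Q) (o(Q, y) = -7*(Q - 4)*y = -7*(-4 + Q)*y = -7*y*(-4 + Q))
n(X) = 28 - 7*X (n(X) = (7*X*(4 - X))/X = 28 - 7*X)
(n(10) + (-66*(-63) - 36)) + p = ((28 - 7*10) + (-66*(-63) - 36)) + 4557 = ((28 - 70) + (4158 - 36)) + 4557 = (-42 + 4122) + 4557 = 4080 + 4557 = 8637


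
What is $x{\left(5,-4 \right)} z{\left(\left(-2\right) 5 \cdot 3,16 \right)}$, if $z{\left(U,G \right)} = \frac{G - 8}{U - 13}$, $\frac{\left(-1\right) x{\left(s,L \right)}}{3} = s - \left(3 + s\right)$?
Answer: $- \frac{72}{43} \approx -1.6744$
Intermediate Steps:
$x{\left(s,L \right)} = 9$ ($x{\left(s,L \right)} = - 3 \left(s - \left(3 + s\right)\right) = \left(-3\right) \left(-3\right) = 9$)
$z{\left(U,G \right)} = \frac{-8 + G}{-13 + U}$
$x{\left(5,-4 \right)} z{\left(\left(-2\right) 5 \cdot 3,16 \right)} = 9 \frac{-8 + 16}{-13 + \left(-2\right) 5 \cdot 3} = 9 \frac{1}{-13 - 30} \cdot 8 = 9 \frac{1}{-43} \cdot 8 = 9 \left(\left(- \frac{1}{43}\right) 8\right) = 9 \left(- \frac{8}{43}\right) = - \frac{72}{43}$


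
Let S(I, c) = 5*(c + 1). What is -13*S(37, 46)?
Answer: -3055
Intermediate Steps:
S(I, c) = 5 + 5*c (S(I, c) = 5*(1 + c) = 5 + 5*c)
-13*S(37, 46) = -13*(5 + 5*46) = -13*(5 + 230) = -13*235 = -3055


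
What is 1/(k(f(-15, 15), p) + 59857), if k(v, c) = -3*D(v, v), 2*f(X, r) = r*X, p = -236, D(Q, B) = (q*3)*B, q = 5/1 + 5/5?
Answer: 1/65932 ≈ 1.5167e-5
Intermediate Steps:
q = 6 (q = 5*1 + 5*(⅕) = 5 + 1 = 6)
D(Q, B) = 18*B (D(Q, B) = (6*3)*B = 18*B)
f(X, r) = X*r/2 (f(X, r) = (r*X)/2 = (X*r)/2 = X*r/2)
k(v, c) = -54*v
1/(k(f(-15, 15), p) + 59857) = 1/(-27*(-15)*15 + 59857) = 1/(-54*(-225/2) + 59857) = 1/(6075 + 59857) = 1/65932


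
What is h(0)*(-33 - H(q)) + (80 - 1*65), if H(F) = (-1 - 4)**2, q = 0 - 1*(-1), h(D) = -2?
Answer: 131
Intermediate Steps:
q = 1 (q = 0 + 1 = 1)
H(F) = 25 (H(F) = (-5)**2 = 25)
h(0)*(-33 - H(q)) + (80 - 1*65) = -2*(-33 - 1*25) + (80 - 1*65) = -2*(-33 - 25) + (80 - 65) = -2*(-58) + 15 = 116 + 15 = 131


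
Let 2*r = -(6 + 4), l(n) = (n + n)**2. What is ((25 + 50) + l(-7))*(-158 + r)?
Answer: -44173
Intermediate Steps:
l(n) = 4*n**2 (l(n) = (2*n)**2 = 4*n**2)
r = -5 (r = (-(6 + 4))/2 = (-1*10)/2 = (1/2)*(-10) = -5)
((25 + 50) + l(-7))*(-158 + r) = ((25 + 50) + 4*(-7)**2)*(-158 - 5) = (75 + 4*49)*(-163) = (75 + 196)*(-163) = 271*(-163) = -44173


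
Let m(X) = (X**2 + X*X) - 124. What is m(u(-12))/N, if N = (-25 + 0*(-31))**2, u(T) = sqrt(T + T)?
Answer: -172/625 ≈ -0.27520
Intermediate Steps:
u(T) = sqrt(2)*sqrt(T) (u(T) = sqrt(2*T) = sqrt(2)*sqrt(T))
m(X) = -124 + 2*X**2 (m(X) = (X**2 + X**2) - 124 = 2*X**2 - 124 = -124 + 2*X**2)
N = 625 (N = (-25 + 0)**2 = (-25)**2 = 625)
m(u(-12))/N = (-124 + 2*(sqrt(2)*sqrt(-12))**2)/625 = (-124 + 2*(sqrt(2)*(2*I*sqrt(3)))**2)*(1/625) = (-124 + 2*(2*I*sqrt(6))**2)*(1/625) = (-124 + 2*(-24))*(1/625) = (-124 - 48)*(1/625) = -172*1/625 = -172/625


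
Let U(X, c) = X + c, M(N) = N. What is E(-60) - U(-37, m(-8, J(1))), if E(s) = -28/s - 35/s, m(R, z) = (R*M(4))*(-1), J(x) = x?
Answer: 121/20 ≈ 6.0500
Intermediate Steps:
m(R, z) = -4*R (m(R, z) = (R*4)*(-1) = (4*R)*(-1) = -4*R)
E(s) = -63/s
E(-60) - U(-37, m(-8, J(1))) = -63/(-60) - (-37 - 4*(-8)) = -63*(-1/60) - (-37 + 32) = 21/20 - 1*(-5) = 21/20 + 5 = 121/20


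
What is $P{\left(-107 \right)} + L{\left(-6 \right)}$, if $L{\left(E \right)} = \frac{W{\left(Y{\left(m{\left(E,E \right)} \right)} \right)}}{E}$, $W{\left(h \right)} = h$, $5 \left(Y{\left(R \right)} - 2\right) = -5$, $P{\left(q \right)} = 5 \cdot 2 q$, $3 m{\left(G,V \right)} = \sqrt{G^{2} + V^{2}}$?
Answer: $- \frac{6421}{6} \approx -1070.2$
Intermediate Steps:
$m{\left(G,V \right)} = \frac{\sqrt{G^{2} + V^{2}}}{3}$
$P{\left(q \right)} = 10 q$
$Y{\left(R \right)} = 1$ ($Y{\left(R \right)} = 2 + \frac{1}{5} \left(-5\right) = 2 - 1 = 1$)
$L{\left(E \right)} = \frac{1}{E}$ ($L{\left(E \right)} = 1 \frac{1}{E} = \frac{1}{E}$)
$P{\left(-107 \right)} + L{\left(-6 \right)} = 10 \left(-107\right) + \frac{1}{-6} = -1070 - \frac{1}{6} = - \frac{6421}{6}$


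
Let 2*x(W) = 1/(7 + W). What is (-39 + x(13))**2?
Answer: 2430481/1600 ≈ 1519.1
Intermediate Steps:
x(W) = 1/(2*(7 + W))
(-39 + x(13))**2 = (-39 + 1/(2*(7 + 13)))**2 = (-39 + (1/2)/20)**2 = (-39 + (1/2)*(1/20))**2 = (-39 + 1/40)**2 = (-1559/40)**2 = 2430481/1600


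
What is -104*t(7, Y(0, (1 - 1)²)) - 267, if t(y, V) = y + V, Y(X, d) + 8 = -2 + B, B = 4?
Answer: -371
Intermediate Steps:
Y(X, d) = -6 (Y(X, d) = -8 + (-2 + 4) = -8 + 2 = -6)
t(y, V) = V + y
-104*t(7, Y(0, (1 - 1)²)) - 267 = -104*(-6 + 7) - 267 = -104*1 - 267 = -104 - 267 = -371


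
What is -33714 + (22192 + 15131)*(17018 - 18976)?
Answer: -73112148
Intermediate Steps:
-33714 + (22192 + 15131)*(17018 - 18976) = -33714 + 37323*(-1958) = -33714 - 73078434 = -73112148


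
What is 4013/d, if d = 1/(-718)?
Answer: -2881334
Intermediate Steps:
d = -1/718 ≈ -0.0013928
4013/d = 4013/(-1/718) = 4013*(-718) = -2881334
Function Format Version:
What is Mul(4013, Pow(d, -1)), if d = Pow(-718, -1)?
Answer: -2881334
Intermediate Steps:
d = Rational(-1, 718) ≈ -0.0013928
Mul(4013, Pow(d, -1)) = Mul(4013, Pow(Rational(-1, 718), -1)) = Mul(4013, -718) = -2881334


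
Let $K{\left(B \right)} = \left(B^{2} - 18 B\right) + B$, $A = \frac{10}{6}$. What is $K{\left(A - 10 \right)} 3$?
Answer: $\frac{1900}{3} \approx 633.33$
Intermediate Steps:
$A = \frac{5}{3}$ ($A = 10 \cdot \frac{1}{6} = \frac{5}{3} \approx 1.6667$)
$K{\left(B \right)} = B^{2} - 17 B$
$K{\left(A - 10 \right)} 3 = \left(\frac{5}{3} - 10\right) \left(-17 + \left(\frac{5}{3} - 10\right)\right) 3 = - \frac{25 \left(-17 - \frac{25}{3}\right)}{3} \cdot 3 = \left(- \frac{25}{3}\right) \left(- \frac{76}{3}\right) 3 = \frac{1900}{9} \cdot 3 = \frac{1900}{3}$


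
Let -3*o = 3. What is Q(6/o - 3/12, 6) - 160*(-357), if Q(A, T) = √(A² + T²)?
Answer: 57120 + √1201/4 ≈ 57129.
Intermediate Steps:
o = -1 (o = -⅓*3 = -1)
Q(6/o - 3/12, 6) - 160*(-357) = √((6/(-1) - 3/12)² + 6²) - 160*(-357) = √((6*(-1) - 3*1/12)² + 36) + 57120 = √((-6 - ¼)² + 36) + 57120 = √((-25/4)² + 36) + 57120 = √(625/16 + 36) + 57120 = √(1201/16) + 57120 = √1201/4 + 57120 = 57120 + √1201/4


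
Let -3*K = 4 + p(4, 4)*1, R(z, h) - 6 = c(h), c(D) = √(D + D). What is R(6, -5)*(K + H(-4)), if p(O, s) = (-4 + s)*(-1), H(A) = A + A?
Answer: -56 - 28*I*√10/3 ≈ -56.0 - 29.515*I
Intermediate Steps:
H(A) = 2*A
p(O, s) = 4 - s
c(D) = √2*√D (c(D) = √(2*D) = √2*√D)
R(z, h) = 6 + √2*√h
K = -4/3 (K = -(4 + (4 - 1*4)*1)/3 = -(4 + (4 - 4)*1)/3 = -(4 + 0*1)/3 = -(4 + 0)/3 = -⅓*4 = -4/3 ≈ -1.3333)
R(6, -5)*(K + H(-4)) = (6 + √2*√(-5))*(-4/3 + 2*(-4)) = (6 + √2*(I*√5))*(-4/3 - 8) = (6 + I*√10)*(-28/3) = -56 - 28*I*√10/3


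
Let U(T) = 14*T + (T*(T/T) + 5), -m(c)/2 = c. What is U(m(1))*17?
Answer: -425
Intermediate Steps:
m(c) = -2*c
U(T) = 5 + 15*T (U(T) = 14*T + (T*1 + 5) = 14*T + (T + 5) = 14*T + (5 + T) = 5 + 15*T)
U(m(1))*17 = (5 + 15*(-2*1))*17 = (5 + 15*(-2))*17 = (5 - 30)*17 = -25*17 = -425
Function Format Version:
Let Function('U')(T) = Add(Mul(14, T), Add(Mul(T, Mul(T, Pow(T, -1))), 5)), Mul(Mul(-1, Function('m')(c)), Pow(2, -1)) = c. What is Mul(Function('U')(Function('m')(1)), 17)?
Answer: -425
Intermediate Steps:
Function('m')(c) = Mul(-2, c)
Function('U')(T) = Add(5, Mul(15, T)) (Function('U')(T) = Add(Mul(14, T), Add(Mul(T, 1), 5)) = Add(Mul(14, T), Add(T, 5)) = Add(Mul(14, T), Add(5, T)) = Add(5, Mul(15, T)))
Mul(Function('U')(Function('m')(1)), 17) = Mul(Add(5, Mul(15, Mul(-2, 1))), 17) = Mul(Add(5, Mul(15, -2)), 17) = Mul(Add(5, -30), 17) = Mul(-25, 17) = -425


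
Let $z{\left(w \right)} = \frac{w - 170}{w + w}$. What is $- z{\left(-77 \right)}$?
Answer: $- \frac{247}{154} \approx -1.6039$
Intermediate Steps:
$z{\left(w \right)} = \frac{-170 + w}{2 w}$
$- z{\left(-77 \right)} = - \frac{-170 - 77}{2 \left(-77\right)} = - \frac{\left(-1\right) \left(-247\right)}{2 \cdot 77} = \left(-1\right) \frac{247}{154} = - \frac{247}{154}$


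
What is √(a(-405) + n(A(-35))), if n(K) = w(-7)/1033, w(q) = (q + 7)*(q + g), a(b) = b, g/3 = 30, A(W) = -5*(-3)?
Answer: 9*I*√5 ≈ 20.125*I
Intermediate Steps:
A(W) = 15
g = 90 (g = 3*30 = 90)
w(q) = (7 + q)*(90 + q) (w(q) = (q + 7)*(q + 90) = (7 + q)*(90 + q))
n(K) = 0 (n(K) = (630 + (-7)² + 97*(-7))/1033 = (630 + 49 - 679)*(1/1033) = 0*(1/1033) = 0)
√(a(-405) + n(A(-35))) = √(-405 + 0) = √(-405) = 9*I*√5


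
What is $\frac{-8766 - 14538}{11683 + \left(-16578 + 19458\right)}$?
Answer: $- \frac{23304}{14563} \approx -1.6002$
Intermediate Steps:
$\frac{-8766 - 14538}{11683 + \left(-16578 + 19458\right)} = - \frac{23304}{11683 + 2880} = - \frac{23304}{14563}$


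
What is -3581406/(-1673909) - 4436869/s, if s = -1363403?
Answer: 12309814635539/2282212552327 ≈ 5.3938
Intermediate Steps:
-3581406/(-1673909) - 4436869/s = -3581406/(-1673909) - 4436869/(-1363403) = -3581406*(-1/1673909) - 4436869*(-1/1363403) = 3581406/1673909 + 4436869/1363403 = 12309814635539/2282212552327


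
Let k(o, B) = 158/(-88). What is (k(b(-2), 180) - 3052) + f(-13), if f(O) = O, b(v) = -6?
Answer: -134939/44 ≈ -3066.8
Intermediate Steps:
k(o, B) = -79/44 (k(o, B) = 158*(-1/88) = -79/44)
(k(b(-2), 180) - 3052) + f(-13) = (-79/44 - 3052) - 13 = -134367/44 - 13 = -134939/44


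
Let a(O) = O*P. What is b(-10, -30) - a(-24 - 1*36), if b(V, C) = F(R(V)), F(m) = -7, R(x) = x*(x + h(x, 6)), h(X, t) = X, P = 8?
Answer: 473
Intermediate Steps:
R(x) = 2*x² (R(x) = x*(x + x) = x*(2*x) = 2*x²)
b(V, C) = -7
a(O) = 8*O (a(O) = O*8 = 8*O)
b(-10, -30) - a(-24 - 1*36) = -7 - 8*(-24 - 1*36) = -7 - 8*(-24 - 36) = -7 - 8*(-60) = -7 - 1*(-480) = -7 + 480 = 473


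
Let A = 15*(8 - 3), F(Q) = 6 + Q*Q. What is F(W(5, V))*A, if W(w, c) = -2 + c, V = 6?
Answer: 1650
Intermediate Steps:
F(Q) = 6 + Q**2
A = 75 (A = 15*5 = 75)
F(W(5, V))*A = (6 + (-2 + 6)**2)*75 = (6 + 4**2)*75 = (6 + 16)*75 = 22*75 = 1650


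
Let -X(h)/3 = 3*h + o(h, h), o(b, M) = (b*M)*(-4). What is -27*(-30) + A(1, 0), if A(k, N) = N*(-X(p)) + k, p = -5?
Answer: 811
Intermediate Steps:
o(b, M) = -4*M*b (o(b, M) = (M*b)*(-4) = -4*M*b)
X(h) = -9*h + 12*h² (X(h) = -3*(3*h - 4*h*h) = -3*(3*h - 4*h²) = -3*(-4*h² + 3*h) = -9*h + 12*h²)
A(k, N) = k - 345*N (A(k, N) = N*(-3*(-5)*(-3 + 4*(-5))) + k = N*(-3*(-5)*(-3 - 20)) + k = N*(-3*(-5)*(-23)) + k = N*(-1*345) + k = N*(-345) + k = -345*N + k = k - 345*N)
-27*(-30) + A(1, 0) = -27*(-30) + (1 - 345*0) = 810 + (1 + 0) = 810 + 1 = 811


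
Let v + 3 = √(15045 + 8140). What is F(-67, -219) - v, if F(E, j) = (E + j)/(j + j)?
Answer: 800/219 - √23185 ≈ -148.61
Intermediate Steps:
F(E, j) = (E + j)/(2*j) (F(E, j) = (E + j)/((2*j)) = (E + j)*(1/(2*j)) = (E + j)/(2*j))
v = -3 + √23185 (v = -3 + √(15045 + 8140) = -3 + √23185 ≈ 149.27)
F(-67, -219) - v = (½)*(-67 - 219)/(-219) - (-3 + √23185) = (½)*(-1/219)*(-286) + (3 - √23185) = 143/219 + (3 - √23185) = 800/219 - √23185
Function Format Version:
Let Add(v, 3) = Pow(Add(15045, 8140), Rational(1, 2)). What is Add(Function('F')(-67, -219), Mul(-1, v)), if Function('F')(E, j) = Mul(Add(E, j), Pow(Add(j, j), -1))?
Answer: Add(Rational(800, 219), Mul(-1, Pow(23185, Rational(1, 2)))) ≈ -148.61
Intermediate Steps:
Function('F')(E, j) = Mul(Rational(1, 2), Pow(j, -1), Add(E, j)) (Function('F')(E, j) = Mul(Add(E, j), Pow(Mul(2, j), -1)) = Mul(Add(E, j), Mul(Rational(1, 2), Pow(j, -1))) = Mul(Rational(1, 2), Pow(j, -1), Add(E, j)))
v = Add(-3, Pow(23185, Rational(1, 2))) (v = Add(-3, Pow(Add(15045, 8140), Rational(1, 2))) = Add(-3, Pow(23185, Rational(1, 2))) ≈ 149.27)
Add(Function('F')(-67, -219), Mul(-1, v)) = Add(Mul(Rational(1, 2), Pow(-219, -1), Add(-67, -219)), Mul(-1, Add(-3, Pow(23185, Rational(1, 2))))) = Add(Mul(Rational(1, 2), Rational(-1, 219), -286), Add(3, Mul(-1, Pow(23185, Rational(1, 2))))) = Add(Rational(143, 219), Add(3, Mul(-1, Pow(23185, Rational(1, 2))))) = Add(Rational(800, 219), Mul(-1, Pow(23185, Rational(1, 2))))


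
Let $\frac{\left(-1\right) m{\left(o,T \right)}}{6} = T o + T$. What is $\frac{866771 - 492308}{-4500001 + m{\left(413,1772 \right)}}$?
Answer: $- \frac{374463}{8901649} \approx -0.042067$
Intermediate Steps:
$m{\left(o,T \right)} = - 6 T - 6 T o$ ($m{\left(o,T \right)} = - 6 \left(T o + T\right) = - 6 \left(T + T o\right) = - 6 T - 6 T o$)
$\frac{866771 - 492308}{-4500001 + m{\left(413,1772 \right)}} = \frac{866771 - 492308}{-4500001 - 10632 \left(1 + 413\right)} = \frac{374463}{-4500001 - 10632 \cdot 414} = \frac{374463}{-4500001 - 4401648} = \frac{374463}{-8901649} = 374463 \left(- \frac{1}{8901649}\right) = - \frac{374463}{8901649}$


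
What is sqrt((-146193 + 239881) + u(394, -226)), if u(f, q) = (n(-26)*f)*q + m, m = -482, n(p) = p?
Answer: 35*sqrt(1966) ≈ 1551.9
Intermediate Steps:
u(f, q) = -482 - 26*f*q (u(f, q) = (-26*f)*q - 482 = -26*f*q - 482 = -482 - 26*f*q)
sqrt((-146193 + 239881) + u(394, -226)) = sqrt((-146193 + 239881) + (-482 - 26*394*(-226))) = sqrt(93688 + (-482 + 2315144)) = sqrt(93688 + 2314662) = sqrt(2408350) = 35*sqrt(1966)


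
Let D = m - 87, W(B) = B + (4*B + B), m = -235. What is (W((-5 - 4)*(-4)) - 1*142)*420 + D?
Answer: 30758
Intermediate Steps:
W(B) = 6*B (W(B) = B + 5*B = 6*B)
D = -322 (D = -235 - 87 = -322)
(W((-5 - 4)*(-4)) - 1*142)*420 + D = (6*((-5 - 4)*(-4)) - 1*142)*420 - 322 = (6*(-9*(-4)) - 142)*420 - 322 = (6*36 - 142)*420 - 322 = (216 - 142)*420 - 322 = 74*420 - 322 = 31080 - 322 = 30758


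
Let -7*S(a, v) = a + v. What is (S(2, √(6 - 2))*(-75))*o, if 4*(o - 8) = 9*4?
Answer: 5100/7 ≈ 728.57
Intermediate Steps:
o = 17 (o = 8 + (9*4)/4 = 8 + (¼)*36 = 8 + 9 = 17)
S(a, v) = -a/7 - v/7 (S(a, v) = -(a + v)/7 = -a/7 - v/7)
(S(2, √(6 - 2))*(-75))*o = ((-⅐*2 - √(6 - 2)/7)*(-75))*17 = ((-2/7 - √4/7)*(-75))*17 = ((-2/7 - ⅐*2)*(-75))*17 = ((-2/7 - 2/7)*(-75))*17 = -4/7*(-75)*17 = (300/7)*17 = 5100/7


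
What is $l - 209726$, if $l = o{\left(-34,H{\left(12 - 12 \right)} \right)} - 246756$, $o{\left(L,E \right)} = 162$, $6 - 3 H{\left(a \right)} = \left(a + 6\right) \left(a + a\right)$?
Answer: $-456320$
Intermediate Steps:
$H{\left(a \right)} = 2 - \frac{2 a \left(6 + a\right)}{3}$ ($H{\left(a \right)} = 2 - \frac{\left(a + 6\right) \left(a + a\right)}{3} = 2 - \frac{\left(6 + a\right) 2 a}{3} = 2 - \frac{2 a \left(6 + a\right)}{3}$)
$l = -246594$ ($l = 162 - 246756 = -246594$)
$l - 209726 = -246594 - 209726 = -456320$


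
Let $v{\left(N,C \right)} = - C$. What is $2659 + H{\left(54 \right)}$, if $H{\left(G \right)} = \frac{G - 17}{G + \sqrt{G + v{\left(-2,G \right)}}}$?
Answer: $\frac{143623}{54} \approx 2659.7$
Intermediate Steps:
$H{\left(G \right)} = \frac{-17 + G}{G}$ ($H{\left(G \right)} = \frac{G - 17}{G + \sqrt{G - G}} = \frac{-17 + G}{G + \sqrt{0}} = \frac{-17 + G}{G + 0} = \frac{-17 + G}{G}$)
$2659 + H{\left(54 \right)} = 2659 + \frac{-17 + 54}{54} = 2659 + \frac{1}{54} \cdot 37 = 2659 + \frac{37}{54} = \frac{143623}{54}$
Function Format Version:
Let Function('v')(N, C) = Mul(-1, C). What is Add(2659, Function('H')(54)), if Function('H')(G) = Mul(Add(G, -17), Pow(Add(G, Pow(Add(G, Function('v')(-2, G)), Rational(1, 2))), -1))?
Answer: Rational(143623, 54) ≈ 2659.7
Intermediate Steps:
Function('H')(G) = Mul(Pow(G, -1), Add(-17, G)) (Function('H')(G) = Mul(Add(G, -17), Pow(Add(G, Pow(Add(G, Mul(-1, G)), Rational(1, 2))), -1)) = Mul(Add(-17, G), Pow(Add(G, Pow(0, Rational(1, 2))), -1)) = Mul(Add(-17, G), Pow(Add(G, 0), -1)) = Mul(Add(-17, G), Pow(G, -1)) = Mul(Pow(G, -1), Add(-17, G)))
Add(2659, Function('H')(54)) = Add(2659, Mul(Pow(54, -1), Add(-17, 54))) = Add(2659, Mul(Rational(1, 54), 37)) = Add(2659, Rational(37, 54)) = Rational(143623, 54)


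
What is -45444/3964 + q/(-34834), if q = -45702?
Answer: -175229196/17260247 ≈ -10.152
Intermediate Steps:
-45444/3964 + q/(-34834) = -45444/3964 - 45702/(-34834) = -45444*1/3964 - 45702*(-1/34834) = -11361/991 + 22851/17417 = -175229196/17260247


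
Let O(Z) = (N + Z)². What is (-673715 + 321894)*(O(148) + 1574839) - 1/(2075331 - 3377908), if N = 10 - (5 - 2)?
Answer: -732717709148273487/1302577 ≈ -5.6251e+11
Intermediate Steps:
N = 7 (N = 10 - 1*3 = 10 - 3 = 7)
O(Z) = (7 + Z)²
(-673715 + 321894)*(O(148) + 1574839) - 1/(2075331 - 3377908) = (-673715 + 321894)*((7 + 148)² + 1574839) - 1/(2075331 - 3377908) = -351821*(155² + 1574839) - 1/(-1302577) = -351821*(24025 + 1574839) - 1*(-1/1302577) = -351821*1598864 + 1/1302577 = -562513931344 + 1/1302577 = -732717709148273487/1302577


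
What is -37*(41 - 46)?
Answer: 185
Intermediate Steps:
-37*(41 - 46) = -37*(-5) = 185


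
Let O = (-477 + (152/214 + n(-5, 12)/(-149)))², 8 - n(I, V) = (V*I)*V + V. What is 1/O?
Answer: 254179249/58830418669801 ≈ 4.3205e-6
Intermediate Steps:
n(I, V) = 8 - V - I*V² (n(I, V) = 8 - ((V*I)*V + V) = 8 - ((I*V)*V + V) = 8 - (I*V² + V) = 8 - (V + I*V²) = 8 + (-V - I*V²) = 8 - V - I*V²)
O = 58830418669801/254179249 (O = (-477 + (152/214 + (8 - 1*12 - 1*(-5)*12²)/(-149)))² = (-477 + (152*(1/214) + (8 - 12 - 1*(-5)*144)*(-1/149)))² = (-477 + (76/107 + (8 - 12 + 720)*(-1/149)))² = (-477 + (76/107 + 716*(-1/149)))² = (-477 + (76/107 - 716/149))² = (-477 - 65288/15943)² = (-7670099/15943)² = 58830418669801/254179249 ≈ 2.3145e+5)
1/O = 1/(58830418669801/254179249) = 254179249/58830418669801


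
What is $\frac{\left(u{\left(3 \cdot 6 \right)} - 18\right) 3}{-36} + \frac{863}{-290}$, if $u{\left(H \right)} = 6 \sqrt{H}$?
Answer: $- \frac{214}{145} - \frac{3 \sqrt{2}}{2} \approx -3.5972$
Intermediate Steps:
$\frac{\left(u{\left(3 \cdot 6 \right)} - 18\right) 3}{-36} + \frac{863}{-290} = \frac{\left(6 \sqrt{3 \cdot 6} - 18\right) 3}{-36} + \frac{863}{-290} = \left(6 \sqrt{18} - 18\right) 3 \left(- \frac{1}{36}\right) + 863 \left(- \frac{1}{290}\right) = \left(6 \cdot 3 \sqrt{2} - 18\right) 3 \left(- \frac{1}{36}\right) - \frac{863}{290} = \left(18 \sqrt{2} - 18\right) 3 \left(- \frac{1}{36}\right) - \frac{863}{290} = \left(-18 + 18 \sqrt{2}\right) 3 \left(- \frac{1}{36}\right) - \frac{863}{290} = \left(-54 + 54 \sqrt{2}\right) \left(- \frac{1}{36}\right) - \frac{863}{290} = \left(\frac{3}{2} - \frac{3 \sqrt{2}}{2}\right) - \frac{863}{290} = - \frac{214}{145} - \frac{3 \sqrt{2}}{2}$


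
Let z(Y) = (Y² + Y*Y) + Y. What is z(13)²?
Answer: 123201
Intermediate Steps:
z(Y) = Y + 2*Y² (z(Y) = (Y² + Y²) + Y = 2*Y² + Y = Y + 2*Y²)
z(13)² = (13*(1 + 2*13))² = (13*(1 + 26))² = (13*27)² = 351² = 123201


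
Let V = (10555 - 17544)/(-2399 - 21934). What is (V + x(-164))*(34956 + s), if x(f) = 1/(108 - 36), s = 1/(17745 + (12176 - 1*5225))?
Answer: 21686290503617/2060323776 ≈ 10526.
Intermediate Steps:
s = 1/24696 (s = 1/(17745 + (12176 - 5225)) = 1/(17745 + 6951) = 1/24696 ≈ 4.0492e-5)
V = 6989/24333 (V = -6989/(-24333) = -6989*(-1/24333) = 6989/24333 ≈ 0.28722)
x(f) = 1/72
(V + x(-164))*(34956 + s) = (6989/24333 + 1/72)*(34956 + 1/24696) = (175847/583992)*(863273377/24696) = 21686290503617/2060323776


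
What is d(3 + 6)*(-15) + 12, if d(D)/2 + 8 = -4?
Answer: 372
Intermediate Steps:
d(D) = -24 (d(D) = -16 + 2*(-4) = -16 - 8 = -24)
d(3 + 6)*(-15) + 12 = -24*(-15) + 12 = 360 + 12 = 372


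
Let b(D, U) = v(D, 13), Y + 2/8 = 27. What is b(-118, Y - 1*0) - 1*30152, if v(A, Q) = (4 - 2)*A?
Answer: -30388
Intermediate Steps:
Y = 107/4 (Y = -¼ + 27 = 107/4 ≈ 26.750)
v(A, Q) = 2*A
b(D, U) = 2*D
b(-118, Y - 1*0) - 1*30152 = 2*(-118) - 1*30152 = -236 - 30152 = -30388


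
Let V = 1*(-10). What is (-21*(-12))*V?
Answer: -2520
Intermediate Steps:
V = -10
(-21*(-12))*V = -21*(-12)*(-10) = 252*(-10) = -2520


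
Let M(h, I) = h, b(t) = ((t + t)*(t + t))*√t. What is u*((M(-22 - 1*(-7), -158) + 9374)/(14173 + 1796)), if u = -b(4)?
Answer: -1197952/15969 ≈ -75.017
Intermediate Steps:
b(t) = 4*t^(5/2) (b(t) = ((2*t)*(2*t))*√t = (4*t²)*√t = 4*t^(5/2))
u = -128 (u = -4*4^(5/2) = -4*32 = -1*128 = -128)
u*((M(-22 - 1*(-7), -158) + 9374)/(14173 + 1796)) = -128*((-22 - 1*(-7)) + 9374)/(14173 + 1796) = -128*((-22 + 7) + 9374)/15969 = -128*(-15 + 9374)/15969 = -1197952/15969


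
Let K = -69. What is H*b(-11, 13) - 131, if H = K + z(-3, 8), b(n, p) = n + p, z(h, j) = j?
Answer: -253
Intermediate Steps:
H = -61 (H = -69 + 8 = -61)
H*b(-11, 13) - 131 = -61*(-11 + 13) - 131 = -61*2 - 131 = -122 - 131 = -253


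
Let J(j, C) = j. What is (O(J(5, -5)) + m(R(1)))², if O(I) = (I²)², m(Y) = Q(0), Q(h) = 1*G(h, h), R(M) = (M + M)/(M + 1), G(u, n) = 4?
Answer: 395641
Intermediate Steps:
R(M) = 2*M/(1 + M) (R(M) = (2*M)/(1 + M) = 2*M/(1 + M))
Q(h) = 4 (Q(h) = 1*4 = 4)
m(Y) = 4
O(I) = I⁴
(O(J(5, -5)) + m(R(1)))² = (5⁴ + 4)² = (625 + 4)² = 629² = 395641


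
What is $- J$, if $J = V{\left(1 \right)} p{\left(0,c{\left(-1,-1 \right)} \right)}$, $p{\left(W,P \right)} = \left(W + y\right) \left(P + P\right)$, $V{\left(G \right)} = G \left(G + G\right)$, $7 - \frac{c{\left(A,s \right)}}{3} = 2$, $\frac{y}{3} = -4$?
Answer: $720$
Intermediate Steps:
$y = -12$ ($y = 3 \left(-4\right) = -12$)
$c{\left(A,s \right)} = 15$ ($c{\left(A,s \right)} = 21 - 6 = 15$)
$V{\left(G \right)} = 2 G^{2}$ ($V{\left(G \right)} = G 2 G = 2 G^{2}$)
$p{\left(W,P \right)} = 2 P \left(-12 + W\right)$ ($p{\left(W,P \right)} = \left(W - 12\right) \left(P + P\right) = \left(-12 + W\right) 2 P = 2 P \left(-12 + W\right)$)
$J = -720$ ($J = 2 \cdot 1^{2} \cdot 2 \cdot 15 \left(-12 + 0\right) = 2 \cdot 1 \cdot 2 \cdot 15 \left(-12\right) = 2 \left(-360\right) = -720$)
$- J = \left(-1\right) \left(-720\right) = 720$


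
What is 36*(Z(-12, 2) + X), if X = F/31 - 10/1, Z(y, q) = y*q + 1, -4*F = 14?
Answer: -36954/31 ≈ -1192.1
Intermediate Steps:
F = -7/2 (F = -1/4*14 = -7/2 ≈ -3.5000)
Z(y, q) = 1 + q*y (Z(y, q) = q*y + 1 = 1 + q*y)
X = -627/62 (X = -7/2/31 - 10/1 = -7/2*1/31 - 10*1 = -7/62 - 10 = -627/62 ≈ -10.113)
36*(Z(-12, 2) + X) = 36*((1 + 2*(-12)) - 627/62) = 36*((1 - 24) - 627/62) = 36*(-23 - 627/62) = 36*(-2053/62) = -36954/31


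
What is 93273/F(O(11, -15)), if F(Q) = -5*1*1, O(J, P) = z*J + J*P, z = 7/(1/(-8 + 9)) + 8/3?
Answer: -93273/5 ≈ -18655.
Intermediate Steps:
z = 29/3 (z = 7/(1/1) + 8*(⅓) = 7/1 + 8/3 = 7*1 + 8/3 = 7 + 8/3 = 29/3 ≈ 9.6667)
O(J, P) = 29*J/3 + J*P
F(Q) = -5 (F(Q) = -5*1 = -5)
93273/F(O(11, -15)) = 93273/(-5) = 93273*(-⅕) = -93273/5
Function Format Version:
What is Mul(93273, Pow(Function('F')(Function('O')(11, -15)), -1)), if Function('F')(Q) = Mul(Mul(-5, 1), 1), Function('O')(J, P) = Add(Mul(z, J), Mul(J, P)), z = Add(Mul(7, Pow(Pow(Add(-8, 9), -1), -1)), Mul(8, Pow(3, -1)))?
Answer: Rational(-93273, 5) ≈ -18655.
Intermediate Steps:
z = Rational(29, 3) (z = Add(Mul(7, Pow(Pow(1, -1), -1)), Mul(8, Rational(1, 3))) = Add(Mul(7, Pow(1, -1)), Rational(8, 3)) = Add(Mul(7, 1), Rational(8, 3)) = Add(7, Rational(8, 3)) = Rational(29, 3) ≈ 9.6667)
Function('O')(J, P) = Add(Mul(Rational(29, 3), J), Mul(J, P))
Function('F')(Q) = -5 (Function('F')(Q) = Mul(-5, 1) = -5)
Mul(93273, Pow(Function('F')(Function('O')(11, -15)), -1)) = Mul(93273, Pow(-5, -1)) = Mul(93273, Rational(-1, 5)) = Rational(-93273, 5)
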